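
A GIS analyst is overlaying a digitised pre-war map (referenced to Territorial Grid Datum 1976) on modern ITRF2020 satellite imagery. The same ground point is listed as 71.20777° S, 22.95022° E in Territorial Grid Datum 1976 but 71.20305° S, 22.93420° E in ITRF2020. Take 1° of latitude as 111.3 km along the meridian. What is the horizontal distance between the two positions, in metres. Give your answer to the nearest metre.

778 m

Δφ = -71.20305° − -71.20777° = +0.00472°; Δλ = 22.93420° − 22.95022° = -0.01602°.
ΔN = Δφ × 111300 = 525.3 m; ΔE = Δλ × 111300 × cos(-71.20777°) = -0.01602 × 111300 × 0.322137 = -574.4 m.
Distance = √(ΔE² + ΔN²) = √((-574.4)² + 525.3²) = 778.4 m.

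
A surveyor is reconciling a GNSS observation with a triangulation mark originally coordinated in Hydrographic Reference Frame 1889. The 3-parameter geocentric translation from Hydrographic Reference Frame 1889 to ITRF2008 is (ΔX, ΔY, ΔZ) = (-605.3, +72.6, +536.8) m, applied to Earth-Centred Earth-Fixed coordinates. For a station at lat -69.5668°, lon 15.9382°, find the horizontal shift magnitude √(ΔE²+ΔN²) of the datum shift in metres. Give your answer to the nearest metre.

At φ = -69.5668°, λ = 15.9382°: sin φ = -0.937080, cos φ = 0.349115, sin λ = 0.274600, cos λ = 0.961558.
ΔE = −sin λ·ΔX + cos λ·ΔY = −(0.274600)·(-605.3) + (0.961558)·(72.6) = 236.02 m.
ΔN = −sin φ cos λ·ΔX − sin φ sin λ·ΔY + cos φ·ΔZ = −(-0.937080)(0.961558)(-605.3) − (-0.937080)(0.274600)(72.6) + (0.349115)(536.8) = -339.32 m.
Horizontal magnitude = √(ΔE² + ΔN²) = √(236.02² + (-339.32)²) = 413.34 m.

413 m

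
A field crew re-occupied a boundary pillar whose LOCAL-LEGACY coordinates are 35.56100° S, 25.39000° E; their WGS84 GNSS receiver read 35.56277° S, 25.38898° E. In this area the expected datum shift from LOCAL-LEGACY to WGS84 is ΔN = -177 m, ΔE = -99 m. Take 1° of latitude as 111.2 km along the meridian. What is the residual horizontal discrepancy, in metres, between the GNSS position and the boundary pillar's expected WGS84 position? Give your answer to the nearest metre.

Observed coordinate differences: Δφ = -0.00177°, Δλ = -0.00102°.
Converting to metres (1° lat = 111200 m, cos φ = 0.813497): observed ΔN = -196.8 m, observed ΔE = -92.3 m.
Subtracting the expected shift leaves a residual of -196.8 − (-177) = -19.8 m north and -92.3 − (-99) = 6.7 m east.
Residual distance = √((-19.8)² + 6.7²) = 20.9 m.

21 m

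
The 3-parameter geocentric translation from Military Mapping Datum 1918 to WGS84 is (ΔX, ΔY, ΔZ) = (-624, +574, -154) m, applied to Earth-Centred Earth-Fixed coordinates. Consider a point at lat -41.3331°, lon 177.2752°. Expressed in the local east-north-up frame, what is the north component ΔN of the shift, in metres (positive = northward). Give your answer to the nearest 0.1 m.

The local north axis is (−sin φ cos λ, −sin φ sin λ, cos φ), giving ΔN = 411.646 + 18.021 − 115.636 = 314.03 m.

ΔN = 314.0 m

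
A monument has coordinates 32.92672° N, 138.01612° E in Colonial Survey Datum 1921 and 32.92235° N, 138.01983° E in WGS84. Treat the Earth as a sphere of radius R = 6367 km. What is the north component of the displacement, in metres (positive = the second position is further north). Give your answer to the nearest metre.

Δφ = 32.92235° − 32.92672° = -0.00437°; Δλ = 138.01983° − 138.01612° = +0.00371°.
1° along a meridian = πR/180 = 111125 m.
ΔN = Δφ × 111125 = -485.6 m; ΔE = Δλ × 111125 × cos(32.92672°) = +0.00371 × 111125 × 0.839366 = 346.0 m.

ΔN = -486 m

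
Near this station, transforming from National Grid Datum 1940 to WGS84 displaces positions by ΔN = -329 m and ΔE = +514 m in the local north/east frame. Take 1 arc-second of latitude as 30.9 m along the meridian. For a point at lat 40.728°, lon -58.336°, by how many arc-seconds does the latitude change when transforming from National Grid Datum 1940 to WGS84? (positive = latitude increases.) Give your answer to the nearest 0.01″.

1″ of latitude = 30.90 m, so Δφ = -329.0 / 30.90 = -10.647″.

Δφ = -10.65″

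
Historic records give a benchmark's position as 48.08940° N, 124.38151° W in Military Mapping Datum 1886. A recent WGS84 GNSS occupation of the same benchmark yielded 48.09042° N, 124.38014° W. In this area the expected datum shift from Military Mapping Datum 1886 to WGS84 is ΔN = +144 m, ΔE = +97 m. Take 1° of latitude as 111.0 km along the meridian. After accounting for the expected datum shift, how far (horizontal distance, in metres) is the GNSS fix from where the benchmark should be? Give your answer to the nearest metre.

Observed coordinate differences: Δφ = +0.00102°, Δλ = +0.00137°.
Converting to metres (1° lat = 111000 m, cos φ = 0.667970): observed ΔN = 113.2 m, observed ΔE = 101.6 m.
Subtracting the expected shift leaves a residual of 113.2 − (144) = -30.8 m north and 101.6 − (97) = 4.6 m east.
Residual distance = √((-30.8)² + 4.6²) = 31.1 m.

31 m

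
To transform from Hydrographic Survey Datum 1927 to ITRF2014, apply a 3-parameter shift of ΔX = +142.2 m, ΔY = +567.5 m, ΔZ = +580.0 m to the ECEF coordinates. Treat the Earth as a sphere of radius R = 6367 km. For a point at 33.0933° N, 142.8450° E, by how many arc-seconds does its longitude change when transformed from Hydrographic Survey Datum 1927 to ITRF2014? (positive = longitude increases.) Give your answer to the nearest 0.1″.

Δλ = -20.8″

sin φ = 0.546004, cos φ = 0.837783, sin λ = 0.603973, cos λ = -0.797005.
East component: ΔE = −sin λ·ΔX + cos λ·ΔY = −(0.603973)(142.2) + (-0.797005)(567.5) = -538.19 m.
1° of latitude spans πR/180 = 111125 m; at latitude φ, 1° of longitude spans that × cos φ = 93098.7 m, so Δλ = -538.19 / 93098.7 × 3600 = -20.811″.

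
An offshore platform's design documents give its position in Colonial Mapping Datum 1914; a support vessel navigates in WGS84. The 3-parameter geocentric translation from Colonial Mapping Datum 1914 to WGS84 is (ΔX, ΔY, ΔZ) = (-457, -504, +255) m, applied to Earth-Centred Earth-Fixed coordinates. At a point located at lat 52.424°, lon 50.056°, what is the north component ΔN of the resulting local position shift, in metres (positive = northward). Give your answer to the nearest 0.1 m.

ΔN = 694.3 m

At φ = 52.424°, λ = 50.056°: sin φ = 0.792545, cos φ = 0.609813, sin λ = 0.766672, cos λ = 0.642039.
ΔN = −sin φ cos λ·ΔX − sin φ sin λ·ΔY + cos φ·ΔZ = −(0.792545)(0.642039)(-457) − (0.792545)(0.766672)(-504) + (0.609813)(255) = 694.29 m.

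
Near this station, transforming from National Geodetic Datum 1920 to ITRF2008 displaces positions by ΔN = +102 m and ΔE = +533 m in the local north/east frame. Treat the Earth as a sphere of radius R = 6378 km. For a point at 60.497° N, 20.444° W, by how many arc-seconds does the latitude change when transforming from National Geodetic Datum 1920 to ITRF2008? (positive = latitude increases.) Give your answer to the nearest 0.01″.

Δφ = 3.30″

On a sphere of radius R, 1 rad of latitude = R, so Δφ = ΔN / R = 102.0 / 6378000 = 1.5992e-05 rad = 3.299″.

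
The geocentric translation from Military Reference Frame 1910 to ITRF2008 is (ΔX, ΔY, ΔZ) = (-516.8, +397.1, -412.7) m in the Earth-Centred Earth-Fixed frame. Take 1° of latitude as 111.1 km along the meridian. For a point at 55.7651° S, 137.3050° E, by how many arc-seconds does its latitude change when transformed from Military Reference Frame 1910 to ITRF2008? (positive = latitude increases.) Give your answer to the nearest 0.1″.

sin φ = -0.826738, cos φ = 0.562587, sin λ = 0.678096, cos λ = -0.734974.
North component: ΔN = −sin φ cos λ·ΔX − sin φ sin λ·ΔY + cos φ·ΔZ = −(-0.826738)(-0.734974)(-516.8) − (-0.826738)(0.678096)(397.1) + (0.562587)(-412.7) = 304.46 m.
1° of latitude spans 111100 m, so Δφ = 304.46 / 111100 × 3600 = 9.866″.

Δφ = 9.9″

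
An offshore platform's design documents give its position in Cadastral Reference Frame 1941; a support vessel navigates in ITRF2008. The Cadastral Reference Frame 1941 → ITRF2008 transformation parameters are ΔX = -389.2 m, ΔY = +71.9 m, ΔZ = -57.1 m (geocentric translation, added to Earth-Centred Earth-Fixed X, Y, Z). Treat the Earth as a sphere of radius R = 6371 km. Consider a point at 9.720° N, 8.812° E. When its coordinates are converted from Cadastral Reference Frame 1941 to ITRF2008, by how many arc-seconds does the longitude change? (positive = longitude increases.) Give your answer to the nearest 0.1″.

Δλ = 4.3″

sin φ = 0.168833, cos φ = 0.985645, sin λ = 0.153193, cos λ = 0.988196.
East component: ΔE = −sin λ·ΔX + cos λ·ΔY = −(0.153193)(-389.2) + (0.988196)(71.9) = 130.67 m.
1° of latitude spans πR/180 = 111195 m; at latitude φ, 1° of longitude spans that × cos φ = 109598.7 m, so Δλ = 130.67 / 109598.7 × 3600 = 4.292″.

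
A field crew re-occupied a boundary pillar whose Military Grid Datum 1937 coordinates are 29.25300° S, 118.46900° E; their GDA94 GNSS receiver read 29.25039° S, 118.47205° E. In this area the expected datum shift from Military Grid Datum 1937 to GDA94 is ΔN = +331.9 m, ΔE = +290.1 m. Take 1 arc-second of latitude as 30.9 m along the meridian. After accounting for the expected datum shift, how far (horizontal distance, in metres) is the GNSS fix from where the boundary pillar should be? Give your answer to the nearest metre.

Observed coordinate differences: Δφ = +0.00261°, Δλ = +0.00305°.
Converting to metres (1° lat = 111240 m, cos φ = 0.872470): observed ΔN = 290.3 m, observed ΔE = 296.0 m.
Subtracting the expected shift leaves a residual of 290.3 − (331.9) = -41.6 m north and 296.0 − (290.1) = 5.9 m east.
Residual distance = √((-41.6)² + 5.9²) = 42.0 m.

42 m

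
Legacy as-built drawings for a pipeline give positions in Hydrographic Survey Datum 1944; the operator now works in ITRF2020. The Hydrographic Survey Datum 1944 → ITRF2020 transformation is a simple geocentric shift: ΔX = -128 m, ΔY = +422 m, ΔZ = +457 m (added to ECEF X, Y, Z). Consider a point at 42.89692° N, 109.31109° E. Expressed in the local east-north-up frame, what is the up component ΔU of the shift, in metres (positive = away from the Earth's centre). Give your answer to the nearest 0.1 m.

The local up (radial) axis is (cos φ cos λ, cos φ sin λ, sin φ), giving ΔU = 31.010 + 291.755 + 311.071 = 633.84 m.

ΔU = 633.8 m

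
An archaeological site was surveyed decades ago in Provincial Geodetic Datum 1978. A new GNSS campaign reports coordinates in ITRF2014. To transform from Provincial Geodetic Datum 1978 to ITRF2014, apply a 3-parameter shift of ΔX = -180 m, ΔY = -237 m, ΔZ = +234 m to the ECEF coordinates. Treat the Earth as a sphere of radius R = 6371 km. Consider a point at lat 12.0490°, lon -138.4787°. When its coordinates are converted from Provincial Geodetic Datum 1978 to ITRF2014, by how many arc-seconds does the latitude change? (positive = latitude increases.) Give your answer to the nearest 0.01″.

sin φ = 0.208748, cos φ = 0.977969, sin λ = -0.662898, cos λ = -0.748709.
North component: ΔN = −sin φ cos λ·ΔX − sin φ sin λ·ΔY + cos φ·ΔZ = −(0.208748)(-0.748709)(-180) − (0.208748)(-0.662898)(-237) + (0.977969)(234) = 167.92 m.
1° of latitude spans πR/180 = 111195 m, so Δφ = 167.92 / 111195 × 3600 = 5.436″.

Δφ = 5.44″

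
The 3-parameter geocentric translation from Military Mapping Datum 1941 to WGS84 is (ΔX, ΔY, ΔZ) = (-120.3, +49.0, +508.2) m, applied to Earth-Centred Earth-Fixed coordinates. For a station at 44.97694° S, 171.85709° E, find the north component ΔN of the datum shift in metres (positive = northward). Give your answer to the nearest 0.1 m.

The local north axis is (−sin φ cos λ, −sin φ sin λ, cos φ), giving ΔN = 84.173 + 4.906 + 359.496 = 448.58 m.

ΔN = 448.6 m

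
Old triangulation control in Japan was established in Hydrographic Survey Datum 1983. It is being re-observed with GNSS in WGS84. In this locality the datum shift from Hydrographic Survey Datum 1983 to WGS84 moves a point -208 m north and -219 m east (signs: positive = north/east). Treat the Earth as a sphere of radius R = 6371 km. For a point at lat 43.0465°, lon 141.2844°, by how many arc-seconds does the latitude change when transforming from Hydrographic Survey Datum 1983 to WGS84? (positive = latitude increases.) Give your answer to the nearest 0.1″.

Δφ = -6.7″

On a sphere of radius R, 1 rad of latitude = R, so Δφ = ΔN / R = -208.0 / 6371000 = -3.2648e-05 rad = -6.734″.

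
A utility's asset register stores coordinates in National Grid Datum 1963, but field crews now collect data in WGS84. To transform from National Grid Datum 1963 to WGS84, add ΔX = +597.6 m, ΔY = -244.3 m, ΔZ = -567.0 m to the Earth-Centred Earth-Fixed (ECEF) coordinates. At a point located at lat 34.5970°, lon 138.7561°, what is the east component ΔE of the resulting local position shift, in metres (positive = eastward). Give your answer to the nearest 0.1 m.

ΔE = -210.3 m

At φ = 34.5970°, λ = 138.7561°: sin φ = 0.567801, cos φ = 0.823166, sin λ = 0.659266, cos λ = -0.751910.
ΔE = −sin λ·ΔX + cos λ·ΔY = −(0.659266)·(597.6) + (-0.751910)·(-244.3) = -210.29 m.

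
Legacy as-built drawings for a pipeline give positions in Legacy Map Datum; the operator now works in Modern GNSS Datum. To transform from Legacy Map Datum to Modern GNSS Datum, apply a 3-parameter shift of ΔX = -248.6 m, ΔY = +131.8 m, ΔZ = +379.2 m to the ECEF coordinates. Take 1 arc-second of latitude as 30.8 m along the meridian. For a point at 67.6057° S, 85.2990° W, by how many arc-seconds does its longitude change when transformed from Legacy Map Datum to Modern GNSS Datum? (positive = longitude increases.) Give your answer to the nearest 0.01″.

Δλ = -20.19″

sin φ = -0.924584, cos φ = 0.380978, sin λ = -0.996636, cos λ = 0.081956.
East component: ΔE = −sin λ·ΔX + cos λ·ΔY = −(-0.996636)(-248.6) + (0.081956)(131.8) = -236.96 m.
1° of latitude spans 3600 × 30.80 = 110880 m; at latitude φ, 1° of longitude spans that × cos φ = 42242.9 m, so Δλ = -236.96 / 42242.9 × 3600 = -20.194″.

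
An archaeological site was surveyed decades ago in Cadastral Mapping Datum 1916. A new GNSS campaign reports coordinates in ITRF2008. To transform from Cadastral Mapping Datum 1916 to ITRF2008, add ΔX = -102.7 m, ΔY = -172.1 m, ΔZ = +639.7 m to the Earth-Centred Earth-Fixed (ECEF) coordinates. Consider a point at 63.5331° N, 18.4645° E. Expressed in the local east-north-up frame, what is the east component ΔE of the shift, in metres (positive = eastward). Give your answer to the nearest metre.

ΔE = -131 m

At φ = 63.5331°, λ = 18.4645°: sin φ = 0.895192, cos φ = 0.445681, sin λ = 0.316717, cos λ = 0.948520.
ΔE = −sin λ·ΔX + cos λ·ΔY = −(0.316717)·(-102.7) + (0.948520)·(-172.1) = -130.71 m.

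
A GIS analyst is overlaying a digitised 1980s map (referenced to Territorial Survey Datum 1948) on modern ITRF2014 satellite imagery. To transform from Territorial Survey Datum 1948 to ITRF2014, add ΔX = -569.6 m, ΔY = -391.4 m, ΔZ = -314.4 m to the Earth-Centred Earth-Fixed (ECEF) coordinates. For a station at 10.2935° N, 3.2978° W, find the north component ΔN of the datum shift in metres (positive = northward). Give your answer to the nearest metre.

ΔN = -212 m

The local north axis is (−sin φ cos λ, −sin φ sin λ, cos φ), giving ΔN = 101.614 − 4.023 − 309.340 = -211.75 m.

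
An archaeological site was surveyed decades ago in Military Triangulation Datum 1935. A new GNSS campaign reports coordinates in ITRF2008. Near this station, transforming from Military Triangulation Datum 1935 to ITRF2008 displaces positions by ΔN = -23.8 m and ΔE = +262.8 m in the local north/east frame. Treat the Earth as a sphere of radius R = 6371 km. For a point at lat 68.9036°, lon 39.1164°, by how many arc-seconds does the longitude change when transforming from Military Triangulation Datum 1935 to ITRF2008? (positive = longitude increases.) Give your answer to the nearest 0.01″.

At latitude 68.9036°, cos φ = 0.359938.
One radian of longitude at latitude φ spans R cos φ, so Δλ = ΔE / (R cos φ) = 262.8 / (6371000 × 0.359938) = 1.1460e-04 rad = 23.638″.

Δλ = 23.64″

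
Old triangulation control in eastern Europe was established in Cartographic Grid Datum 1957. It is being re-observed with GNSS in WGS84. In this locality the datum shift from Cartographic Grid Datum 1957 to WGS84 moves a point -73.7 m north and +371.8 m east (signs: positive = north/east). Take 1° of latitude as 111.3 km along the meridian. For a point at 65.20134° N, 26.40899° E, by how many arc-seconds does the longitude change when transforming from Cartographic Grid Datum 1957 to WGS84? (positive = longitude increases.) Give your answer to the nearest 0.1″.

Δλ = 28.7″

At latitude 65.20134°, cos φ = 0.419431.
1° of longitude at this latitude = 111.3 × cos φ = 46.68 km, so Δλ = 371.8 / 46682.7 = 0.0079644° = 28.672″.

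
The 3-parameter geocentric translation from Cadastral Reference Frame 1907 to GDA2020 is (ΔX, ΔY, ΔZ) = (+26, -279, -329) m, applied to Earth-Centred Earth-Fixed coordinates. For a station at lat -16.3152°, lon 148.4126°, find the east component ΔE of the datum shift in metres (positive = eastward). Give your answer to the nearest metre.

At φ = -16.3152°, λ = 148.4126°: sin φ = -0.280921, cos φ = 0.959731, sin λ = 0.523799, cos λ = -0.851842.
ΔE = −sin λ·ΔX + cos λ·ΔY = −(0.523799)·(26) + (-0.851842)·(-279) = 224.05 m.

ΔE = 224 m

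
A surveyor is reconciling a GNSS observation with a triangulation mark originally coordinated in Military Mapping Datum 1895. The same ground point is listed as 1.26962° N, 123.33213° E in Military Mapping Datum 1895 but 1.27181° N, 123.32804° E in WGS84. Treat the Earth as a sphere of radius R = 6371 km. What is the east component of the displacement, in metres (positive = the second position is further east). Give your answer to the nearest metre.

ΔE = -455 m

Δφ = 1.27181° − 1.26962° = +0.00219°; Δλ = 123.32804° − 123.33213° = -0.00409°.
1° along a meridian = πR/180 = 111195 m.
ΔN = Δφ × 111195 = 243.5 m; ΔE = Δλ × 111195 × cos(1.26962°) = -0.00409 × 111195 × 0.999754 = -454.7 m.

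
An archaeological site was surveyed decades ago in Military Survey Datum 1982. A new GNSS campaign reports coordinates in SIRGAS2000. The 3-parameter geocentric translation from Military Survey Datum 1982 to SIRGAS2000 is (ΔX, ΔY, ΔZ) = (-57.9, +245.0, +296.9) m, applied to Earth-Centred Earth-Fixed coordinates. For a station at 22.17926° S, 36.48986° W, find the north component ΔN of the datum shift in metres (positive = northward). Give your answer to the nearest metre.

ΔN = 202 m

The local north axis is (−sin φ cos λ, −sin φ sin λ, cos φ), giving ΔN = -17.573 − 55.001 + 274.932 = 202.36 m.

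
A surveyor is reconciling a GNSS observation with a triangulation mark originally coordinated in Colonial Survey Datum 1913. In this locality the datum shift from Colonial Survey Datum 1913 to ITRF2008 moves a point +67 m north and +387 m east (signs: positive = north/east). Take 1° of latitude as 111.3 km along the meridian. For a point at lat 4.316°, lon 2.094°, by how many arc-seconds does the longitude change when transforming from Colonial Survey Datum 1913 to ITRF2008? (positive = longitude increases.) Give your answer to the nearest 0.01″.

Δλ = 12.55″

At latitude 4.316°, cos φ = 0.997164.
1° of longitude at this latitude = 111.3 × cos φ = 110.98 km, so Δλ = 387.0 / 110984.4 = 0.0034870° = 12.553″.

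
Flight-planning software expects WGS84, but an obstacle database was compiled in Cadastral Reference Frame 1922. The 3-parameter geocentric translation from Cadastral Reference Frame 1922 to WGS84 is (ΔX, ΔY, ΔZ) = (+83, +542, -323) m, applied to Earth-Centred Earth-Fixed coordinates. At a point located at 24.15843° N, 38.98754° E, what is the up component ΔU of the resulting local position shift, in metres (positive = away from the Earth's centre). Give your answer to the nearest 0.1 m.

ΔU = 237.8 m

The local up (radial) axis is (cos φ cos λ, cos φ sin λ, sin φ), giving ΔU = 58.864 + 311.134 − 132.191 = 237.81 m.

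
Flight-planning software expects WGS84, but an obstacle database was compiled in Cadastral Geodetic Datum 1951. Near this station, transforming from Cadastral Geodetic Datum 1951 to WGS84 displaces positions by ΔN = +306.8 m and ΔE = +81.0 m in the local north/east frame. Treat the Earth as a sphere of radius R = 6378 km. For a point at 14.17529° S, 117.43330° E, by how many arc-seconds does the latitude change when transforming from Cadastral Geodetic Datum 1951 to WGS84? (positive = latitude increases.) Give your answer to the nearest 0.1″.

On a sphere of radius R, 1 rad of latitude = R, so Δφ = ΔN / R = 306.8 / 6378000 = 4.8103e-05 rad = 9.922″.

Δφ = 9.9″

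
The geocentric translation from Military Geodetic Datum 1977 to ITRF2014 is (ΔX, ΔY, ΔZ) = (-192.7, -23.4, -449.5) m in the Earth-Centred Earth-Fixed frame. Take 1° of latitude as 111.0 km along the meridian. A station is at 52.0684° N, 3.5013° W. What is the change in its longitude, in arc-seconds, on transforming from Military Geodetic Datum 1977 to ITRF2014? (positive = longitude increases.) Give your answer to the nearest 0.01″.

sin φ = 0.788745, cos φ = 0.614720, sin λ = -0.061071, cos λ = 0.998133.
East component: ΔE = −sin λ·ΔX + cos λ·ΔY = −(-0.061071)(-192.7) + (0.998133)(-23.4) = -35.12 m.
1° of latitude spans 111000 m; at latitude φ, 1° of longitude spans that × cos φ = 68234.0 m, so Δλ = -35.12 / 68234.0 × 3600 = -1.853″.

Δλ = -1.85″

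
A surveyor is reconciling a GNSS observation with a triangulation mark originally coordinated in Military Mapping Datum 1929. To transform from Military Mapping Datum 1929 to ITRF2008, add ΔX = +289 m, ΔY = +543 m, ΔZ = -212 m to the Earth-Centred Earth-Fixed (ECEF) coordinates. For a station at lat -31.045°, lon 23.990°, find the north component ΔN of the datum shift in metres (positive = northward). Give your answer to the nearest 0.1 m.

At φ = -31.045°, λ = 23.990°: sin φ = -0.515711, cos φ = 0.856763, sin λ = 0.406577, cos λ = 0.913616.
ΔN = −sin φ cos λ·ΔX − sin φ sin λ·ΔY + cos φ·ΔZ = −(-0.515711)(0.913616)(289) − (-0.515711)(0.406577)(543) + (0.856763)(-212) = 68.39 m.

ΔN = 68.4 m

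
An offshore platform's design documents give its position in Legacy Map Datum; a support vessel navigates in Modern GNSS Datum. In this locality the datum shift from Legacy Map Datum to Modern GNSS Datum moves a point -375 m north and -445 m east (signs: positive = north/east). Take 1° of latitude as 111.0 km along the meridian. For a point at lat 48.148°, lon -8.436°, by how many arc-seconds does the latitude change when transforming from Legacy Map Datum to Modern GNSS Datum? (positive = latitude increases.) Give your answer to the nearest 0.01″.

1° of latitude = 111.0 km, so Δφ = -375.0 / 111000 = -0.0033784° = -12.162″.

Δφ = -12.16″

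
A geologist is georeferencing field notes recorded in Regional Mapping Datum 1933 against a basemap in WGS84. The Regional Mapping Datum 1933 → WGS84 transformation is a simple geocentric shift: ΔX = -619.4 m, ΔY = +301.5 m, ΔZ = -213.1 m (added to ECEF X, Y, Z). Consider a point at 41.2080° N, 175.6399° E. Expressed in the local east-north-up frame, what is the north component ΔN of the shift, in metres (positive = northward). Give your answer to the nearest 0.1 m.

The local north axis is (−sin φ cos λ, −sin φ sin λ, cos φ), giving ΔN = -406.876 − 15.101 − 160.320 = -582.30 m.

ΔN = -582.3 m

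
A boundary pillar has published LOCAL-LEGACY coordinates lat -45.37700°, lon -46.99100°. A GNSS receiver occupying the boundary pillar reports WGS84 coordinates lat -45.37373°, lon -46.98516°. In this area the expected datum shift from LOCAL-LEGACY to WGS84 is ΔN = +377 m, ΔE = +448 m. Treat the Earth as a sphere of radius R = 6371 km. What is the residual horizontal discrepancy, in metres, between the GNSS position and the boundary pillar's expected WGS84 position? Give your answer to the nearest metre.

16 m

Observed coordinate differences: Δφ = +0.00327°, Δλ = +0.00584°.
Converting to metres (1° lat = 111195 m, cos φ = 0.702439): observed ΔN = 363.6 m, observed ΔE = 456.1 m.
Subtracting the expected shift leaves a residual of 363.6 − (377) = -13.4 m north and 456.1 − (448) = 8.1 m east.
Residual distance = √((-13.4)² + 8.1²) = 15.7 m.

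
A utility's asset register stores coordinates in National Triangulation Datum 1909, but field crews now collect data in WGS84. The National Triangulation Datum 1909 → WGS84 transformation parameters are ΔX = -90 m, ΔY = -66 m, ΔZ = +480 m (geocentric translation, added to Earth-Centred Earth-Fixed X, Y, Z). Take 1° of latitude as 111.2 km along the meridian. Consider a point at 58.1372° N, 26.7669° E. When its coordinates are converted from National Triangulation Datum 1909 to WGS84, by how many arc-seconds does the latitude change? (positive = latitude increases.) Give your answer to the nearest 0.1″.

sin φ = 0.849315, cos φ = 0.527887, sin λ = 0.450362, cos λ = 0.892846.
North component: ΔN = −sin φ cos λ·ΔX − sin φ sin λ·ΔY + cos φ·ΔZ = −(0.849315)(0.892846)(-90) − (0.849315)(0.450362)(-66) + (0.527887)(480) = 346.88 m.
1° of latitude spans 111200 m, so Δφ = 346.88 / 111200 × 3600 = 11.230″.

Δφ = 11.2″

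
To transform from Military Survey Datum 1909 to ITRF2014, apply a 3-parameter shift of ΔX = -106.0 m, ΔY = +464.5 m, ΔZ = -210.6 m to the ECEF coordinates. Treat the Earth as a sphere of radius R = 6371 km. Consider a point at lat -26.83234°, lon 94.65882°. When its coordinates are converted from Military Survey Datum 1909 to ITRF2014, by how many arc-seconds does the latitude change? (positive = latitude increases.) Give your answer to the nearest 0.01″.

Δφ = 0.81″

sin φ = -0.451381, cos φ = 0.892331, sin λ = 0.996696, cos λ = -0.081222.
North component: ΔN = −sin φ cos λ·ΔX − sin φ sin λ·ΔY + cos φ·ΔZ = −(-0.451381)(-0.081222)(-106.0) − (-0.451381)(0.996696)(464.5) + (0.892331)(-210.6) = 24.94 m.
1° of latitude spans πR/180 = 111195 m, so Δφ = 24.94 / 111195 × 3600 = 0.807″.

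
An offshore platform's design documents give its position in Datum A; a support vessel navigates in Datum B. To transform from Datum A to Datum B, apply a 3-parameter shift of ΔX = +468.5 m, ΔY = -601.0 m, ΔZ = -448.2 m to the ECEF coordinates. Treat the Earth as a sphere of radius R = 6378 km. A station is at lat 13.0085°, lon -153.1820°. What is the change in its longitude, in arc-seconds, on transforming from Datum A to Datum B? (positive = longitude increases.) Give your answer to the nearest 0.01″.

sin φ = 0.225096, cos φ = 0.974337, sin λ = -0.451158, cos λ = -0.892444.
East component: ΔE = −sin λ·ΔX + cos λ·ΔY = −(-0.451158)(468.5) + (-0.892444)(-601.0) = 747.73 m.
1° of latitude spans πR/180 = 111317 m; at latitude φ, 1° of longitude spans that × cos φ = 108460.3 m, so Δλ = 747.73 / 108460.3 × 3600 = 24.818″.

Δλ = 24.82″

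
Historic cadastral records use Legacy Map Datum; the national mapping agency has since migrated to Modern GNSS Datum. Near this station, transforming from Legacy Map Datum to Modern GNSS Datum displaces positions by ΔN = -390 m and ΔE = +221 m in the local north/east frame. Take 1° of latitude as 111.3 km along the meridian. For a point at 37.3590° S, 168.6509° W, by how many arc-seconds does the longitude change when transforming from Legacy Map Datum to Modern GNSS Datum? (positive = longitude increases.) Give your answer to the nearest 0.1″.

Δλ = 9.0″

At latitude -37.3590°, cos φ = 0.794849.
1° of longitude at this latitude = 111.3 × cos φ = 88.47 km, so Δλ = 221.0 / 88466.7 = 0.0024981° = 8.993″.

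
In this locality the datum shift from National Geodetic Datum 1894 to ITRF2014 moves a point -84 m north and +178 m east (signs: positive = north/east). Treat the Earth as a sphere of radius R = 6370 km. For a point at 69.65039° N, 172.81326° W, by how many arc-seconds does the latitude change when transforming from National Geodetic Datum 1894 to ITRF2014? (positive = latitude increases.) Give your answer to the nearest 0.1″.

On a sphere of radius R, 1 rad of latitude = R, so Δφ = ΔN / R = -84.0 / 6370000 = -1.3187e-05 rad = -2.720″.

Δφ = -2.7″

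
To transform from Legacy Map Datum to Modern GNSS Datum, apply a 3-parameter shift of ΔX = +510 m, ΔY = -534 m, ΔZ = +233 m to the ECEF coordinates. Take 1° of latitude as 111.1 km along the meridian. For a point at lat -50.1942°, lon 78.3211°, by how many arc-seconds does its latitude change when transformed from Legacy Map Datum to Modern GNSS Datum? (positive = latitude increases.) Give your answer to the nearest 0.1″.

sin φ = -0.768219, cos φ = 0.640187, sin λ = 0.979297, cos λ = 0.202427.
North component: ΔN = −sin φ cos λ·ΔX − sin φ sin λ·ΔY + cos φ·ΔZ = −(-0.768219)(0.202427)(510) − (-0.768219)(0.979297)(-534) + (0.640187)(233) = -173.26 m.
1° of latitude spans 111100 m, so Δφ = -173.26 / 111100 × 3600 = -5.614″.

Δφ = -5.6″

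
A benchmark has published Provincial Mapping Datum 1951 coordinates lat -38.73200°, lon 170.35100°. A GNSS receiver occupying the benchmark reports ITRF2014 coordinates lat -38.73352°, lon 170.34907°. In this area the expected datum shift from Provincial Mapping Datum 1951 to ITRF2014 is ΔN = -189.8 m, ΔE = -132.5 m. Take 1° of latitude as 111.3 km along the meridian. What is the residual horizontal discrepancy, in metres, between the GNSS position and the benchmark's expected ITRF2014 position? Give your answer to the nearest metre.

41 m

Observed coordinate differences: Δφ = -0.00152°, Δλ = -0.00193°.
Converting to metres (1° lat = 111300 m, cos φ = 0.780081): observed ΔN = -169.2 m, observed ΔE = -167.6 m.
Subtracting the expected shift leaves a residual of -169.2 − (-189.8) = 20.6 m north and -167.6 − (-132.5) = -35.1 m east.
Residual distance = √(20.6² + (-35.1)²) = 40.7 m.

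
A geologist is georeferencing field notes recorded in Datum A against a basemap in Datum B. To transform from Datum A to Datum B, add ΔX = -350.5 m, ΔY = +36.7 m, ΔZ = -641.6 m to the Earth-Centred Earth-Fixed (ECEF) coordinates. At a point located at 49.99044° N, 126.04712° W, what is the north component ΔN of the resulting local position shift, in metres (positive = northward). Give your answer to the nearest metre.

ΔN = -548 m

The local north axis is (−sin φ cos λ, −sin φ sin λ, cos φ), giving ΔN = -157.976 + 22.728 − 412.495 = -547.74 m.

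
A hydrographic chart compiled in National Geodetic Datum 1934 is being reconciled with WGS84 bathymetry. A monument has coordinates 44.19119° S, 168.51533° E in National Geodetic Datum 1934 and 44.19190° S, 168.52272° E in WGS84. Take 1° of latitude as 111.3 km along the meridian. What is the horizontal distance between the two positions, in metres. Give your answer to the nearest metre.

Δφ = -44.19190° − -44.19119° = -0.00071°; Δλ = 168.52272° − 168.51533° = +0.00739°.
ΔN = Δφ × 111300 = -79.0 m; ΔE = Δλ × 111300 × cos(-44.19119°) = +0.00739 × 111300 × 0.717018 = 589.8 m.
Distance = √(ΔE² + ΔN²) = √(589.8² + (-79.0)²) = 595.0 m.

595 m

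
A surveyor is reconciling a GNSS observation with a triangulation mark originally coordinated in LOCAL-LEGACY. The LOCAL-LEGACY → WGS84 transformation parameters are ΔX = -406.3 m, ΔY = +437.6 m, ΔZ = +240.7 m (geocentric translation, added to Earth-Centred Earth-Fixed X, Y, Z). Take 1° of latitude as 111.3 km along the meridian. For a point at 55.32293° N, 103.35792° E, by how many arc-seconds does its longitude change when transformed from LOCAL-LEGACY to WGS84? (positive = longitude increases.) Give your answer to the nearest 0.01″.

Δλ = 16.73″

sin φ = 0.822372, cos φ = 0.568950, sin λ = 0.972946, cos λ = -0.231033.
East component: ΔE = −sin λ·ΔX + cos λ·ΔY = −(0.972946)(-406.3) + (-0.231033)(437.6) = 294.21 m.
1° of latitude spans 111300 m; at latitude φ, 1° of longitude spans that × cos φ = 63324.2 m, so Δλ = 294.21 / 63324.2 × 3600 = 16.726″.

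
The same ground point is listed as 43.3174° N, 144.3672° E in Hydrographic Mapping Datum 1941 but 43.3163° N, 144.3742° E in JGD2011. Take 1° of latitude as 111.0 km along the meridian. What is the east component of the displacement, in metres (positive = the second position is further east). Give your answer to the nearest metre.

Δφ = 43.3163° − 43.3174° = -0.0011°; Δλ = 144.3742° − 144.3672° = +0.0070°.
ΔN = Δφ × 111000 = -122.1 m; ΔE = Δλ × 111000 × cos(43.3174°) = +0.0070 × 111000 × 0.727564 = 565.3 m.

ΔE = 565 m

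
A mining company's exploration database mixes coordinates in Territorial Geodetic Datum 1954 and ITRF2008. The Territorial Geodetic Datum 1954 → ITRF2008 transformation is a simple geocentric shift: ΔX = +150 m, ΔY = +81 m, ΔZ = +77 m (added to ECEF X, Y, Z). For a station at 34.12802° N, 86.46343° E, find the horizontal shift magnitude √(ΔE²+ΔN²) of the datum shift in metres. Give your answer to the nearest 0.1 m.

145.3 m

The local east axis at (φ, λ) is (−sin λ, cos λ, 0), so ΔE = −sin(86.46343°)·150 + cos(86.46343°)·81 = -144.72 m.
The local north axis is (−sin φ cos λ, −sin φ sin λ, cos φ), giving ΔN = -5.191 − 45.358 + 63.740 = 13.19 m.
Horizontal magnitude = √(ΔE² + ΔN²) = √((-144.72)² + 13.19²) = 145.32 m.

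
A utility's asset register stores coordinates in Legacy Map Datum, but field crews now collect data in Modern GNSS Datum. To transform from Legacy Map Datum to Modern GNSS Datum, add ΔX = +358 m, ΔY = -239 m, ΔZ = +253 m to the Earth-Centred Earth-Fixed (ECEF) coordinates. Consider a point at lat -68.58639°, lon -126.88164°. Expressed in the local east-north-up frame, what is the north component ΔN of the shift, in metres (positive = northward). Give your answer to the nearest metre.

The local north axis is (−sin φ cos λ, −sin φ sin λ, cos φ), giving ΔN = -200.027 + 177.974 + 92.370 = 70.32 m.

ΔN = 70 m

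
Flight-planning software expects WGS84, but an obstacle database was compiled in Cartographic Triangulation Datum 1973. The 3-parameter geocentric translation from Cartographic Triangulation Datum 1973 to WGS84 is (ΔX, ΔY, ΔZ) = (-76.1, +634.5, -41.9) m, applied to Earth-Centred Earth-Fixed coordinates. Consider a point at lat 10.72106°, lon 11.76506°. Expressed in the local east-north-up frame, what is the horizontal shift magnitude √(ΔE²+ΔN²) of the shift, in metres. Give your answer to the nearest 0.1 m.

At φ = 10.72106°, λ = 11.76506°: sin φ = 0.186028, cos φ = 0.982544, sin λ = 0.203899, cos λ = 0.978992.
ΔE = −sin λ·ΔX + cos λ·ΔY = −(0.203899)·(-76.1) + (0.978992)·(634.5) = 636.69 m.
ΔN = −sin φ cos λ·ΔX − sin φ sin λ·ΔY + cos φ·ΔZ = −(0.186028)(0.978992)(-76.1) − (0.186028)(0.203899)(634.5) + (0.982544)(-41.9) = -51.38 m.
Horizontal magnitude = √(ΔE² + ΔN²) = √(636.69² + (-51.38)²) = 638.76 m.

638.8 m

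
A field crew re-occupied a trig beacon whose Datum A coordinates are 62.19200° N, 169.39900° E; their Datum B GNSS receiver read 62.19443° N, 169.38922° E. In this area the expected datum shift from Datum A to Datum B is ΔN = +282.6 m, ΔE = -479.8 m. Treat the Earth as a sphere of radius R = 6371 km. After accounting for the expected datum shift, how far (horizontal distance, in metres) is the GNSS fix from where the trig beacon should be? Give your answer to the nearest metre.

30 m

Observed coordinate differences: Δφ = +0.00243°, Δλ = -0.00978°.
Converting to metres (1° lat = 111195 m, cos φ = 0.466510): observed ΔN = 270.2 m, observed ΔE = -507.3 m.
Subtracting the expected shift leaves a residual of 270.2 − (282.6) = -12.4 m north and -507.3 − (-479.8) = -27.5 m east.
Residual distance = √((-12.4)² + (-27.5)²) = 30.2 m.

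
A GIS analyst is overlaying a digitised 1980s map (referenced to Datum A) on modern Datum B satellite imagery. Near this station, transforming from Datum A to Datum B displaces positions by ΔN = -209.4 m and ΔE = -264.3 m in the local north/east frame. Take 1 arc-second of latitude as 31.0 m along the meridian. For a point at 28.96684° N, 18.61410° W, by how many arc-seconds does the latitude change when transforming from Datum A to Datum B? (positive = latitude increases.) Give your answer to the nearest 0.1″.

1″ of latitude = 31.00 m, so Δφ = -209.4 / 31.00 = -6.755″.

Δφ = -6.8″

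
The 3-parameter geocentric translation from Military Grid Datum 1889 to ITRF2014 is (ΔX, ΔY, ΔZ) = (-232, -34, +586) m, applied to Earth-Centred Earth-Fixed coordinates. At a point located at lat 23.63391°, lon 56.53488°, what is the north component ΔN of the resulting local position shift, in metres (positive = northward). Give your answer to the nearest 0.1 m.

At φ = 23.63391°, λ = 56.53488°: sin φ = 0.400891, cos φ = 0.916126, sin λ = 0.834222, cos λ = 0.551429.
ΔN = −sin φ cos λ·ΔX − sin φ sin λ·ΔY + cos φ·ΔZ = −(0.400891)(0.551429)(-232) − (0.400891)(0.834222)(-34) + (0.916126)(586) = 599.51 m.

ΔN = 599.5 m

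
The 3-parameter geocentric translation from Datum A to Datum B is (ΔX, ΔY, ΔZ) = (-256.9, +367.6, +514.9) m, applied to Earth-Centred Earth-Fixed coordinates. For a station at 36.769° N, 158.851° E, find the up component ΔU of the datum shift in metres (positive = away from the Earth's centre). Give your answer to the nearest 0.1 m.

At φ = 36.769°, λ = 158.851°: sin φ = 0.598590, cos φ = 0.801055, sin λ = 0.360795, cos λ = -0.932645.
ΔU = cos φ cos λ·ΔX + cos φ sin λ·ΔY + sin φ·ΔZ = (0.801055)(-0.932645)(-256.9) + (0.801055)(0.360795)(367.6) + (0.598590)(514.9) = 606.39 m.

ΔU = 606.4 m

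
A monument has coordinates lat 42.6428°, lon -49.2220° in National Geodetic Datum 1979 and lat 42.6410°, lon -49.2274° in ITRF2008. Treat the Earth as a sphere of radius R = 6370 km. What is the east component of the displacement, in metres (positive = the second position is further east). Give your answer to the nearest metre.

ΔE = -442 m

Δφ = 42.6410° − 42.6428° = -0.0018°; Δλ = -49.2274° − -49.2220° = -0.0054°.
1° along a meridian = πR/180 = 111177 m.
ΔN = Δφ × 111177 = -200.1 m; ΔE = Δλ × 111177 × cos(42.6428°) = -0.0054 × 111177 × 0.735591 = -441.6 m.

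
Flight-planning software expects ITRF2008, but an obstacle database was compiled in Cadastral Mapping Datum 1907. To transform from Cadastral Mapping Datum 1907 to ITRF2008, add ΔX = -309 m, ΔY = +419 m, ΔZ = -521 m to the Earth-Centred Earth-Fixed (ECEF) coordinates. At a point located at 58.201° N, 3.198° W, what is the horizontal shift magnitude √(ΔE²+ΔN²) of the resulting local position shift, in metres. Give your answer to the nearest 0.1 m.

At φ = 58.201°, λ = -3.198°: sin φ = 0.849902, cos φ = 0.526941, sin λ = -0.055787, cos λ = 0.998443.
ΔE = −sin λ·ΔX + cos λ·ΔY = −(-0.055787)·(-309) + (0.998443)·(419) = 401.11 m.
ΔN = −sin φ cos λ·ΔX − sin φ sin λ·ΔY + cos φ·ΔZ = −(0.849902)(0.998443)(-309) − (0.849902)(-0.055787)(419) + (0.526941)(-521) = 7.54 m.
Horizontal magnitude = √(ΔE² + ΔN²) = √(401.11² + 7.54²) = 401.18 m.

401.2 m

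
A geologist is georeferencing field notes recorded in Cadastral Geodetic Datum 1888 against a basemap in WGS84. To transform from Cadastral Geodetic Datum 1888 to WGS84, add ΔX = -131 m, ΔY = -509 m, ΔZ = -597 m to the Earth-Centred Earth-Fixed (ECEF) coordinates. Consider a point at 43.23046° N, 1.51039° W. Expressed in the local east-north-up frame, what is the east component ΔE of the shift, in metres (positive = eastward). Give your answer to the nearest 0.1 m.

At φ = 43.23046°, λ = -1.51039°: sin φ = 0.684935, cos φ = 0.728605, sin λ = -0.026358, cos λ = 0.999653.
ΔE = −sin λ·ΔX + cos λ·ΔY = −(-0.026358)·(-131) + (0.999653)·(-509) = -512.28 m.

ΔE = -512.3 m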